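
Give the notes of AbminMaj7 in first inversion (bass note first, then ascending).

In root position, AbminMaj7 is Ab–Cb–Eb–G.
First inversion puts the third (Cb) in the bass.

Cb Eb G Ab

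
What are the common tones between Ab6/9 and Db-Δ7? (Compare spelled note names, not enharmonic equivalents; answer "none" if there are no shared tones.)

Ab – C

Ab6/9 = Ab, C, Eb, F, Bb.
Db-Δ7 = Db, Fb, Ab, C.
Shared: Ab, C.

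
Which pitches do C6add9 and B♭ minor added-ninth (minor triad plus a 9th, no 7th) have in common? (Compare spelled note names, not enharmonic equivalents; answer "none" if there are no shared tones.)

C

C6add9: C E G A D
B♭ minor added-ninth: Bb Db F C
Common to both → C.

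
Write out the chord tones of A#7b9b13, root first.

A#7b9b13 is a dominant seventh flat nine flat thirteen built on A#.
Root: A#
Major 3rd (3rd): C##
Perfect 5th (5th): E#
Minor 7th (7th): G#
Minor 9th (9th): B
Minor 13th (13th): F#

A# C## E# G# B F#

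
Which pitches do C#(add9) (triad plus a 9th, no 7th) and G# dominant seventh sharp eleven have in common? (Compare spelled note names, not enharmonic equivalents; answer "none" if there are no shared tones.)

C#(add9): C♯ E♯ G♯ D♯
G# dominant seventh sharp eleven: G♯ B♯ D♯ F♯ C𝄪
Common to both → G♯, D♯.

G♯  D♯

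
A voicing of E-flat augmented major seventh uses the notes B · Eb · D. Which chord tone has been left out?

G

E-flat augmented major seventh = Eb, G, B, D. The voicing lacks the 3rd (major 3rd), G.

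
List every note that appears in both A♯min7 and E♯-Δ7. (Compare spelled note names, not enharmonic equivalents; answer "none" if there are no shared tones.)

E#  G#

A♯min7: A# C# E# G#
E♯-Δ7: E# G# B# D##
Common to both → E#, G#.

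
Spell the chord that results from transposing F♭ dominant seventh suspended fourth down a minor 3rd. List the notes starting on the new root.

Db, Gb, Ab, Cb

A minor 3rd down from Fb is Db, so the new chord is Db dominant seventh suspended fourth.
Db — root
Gb — perfect 4th
Ab — perfect 5th
Cb — minor 7th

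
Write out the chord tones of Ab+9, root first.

Ab – C – E – Gb – Bb

Ab+9: dominant ninth sharp five on Ab.
Root: Ab
Major 3rd (3rd): C
Augmented 5th (5th): E
Minor 7th (7th): Gb
Major 9th (9th): Bb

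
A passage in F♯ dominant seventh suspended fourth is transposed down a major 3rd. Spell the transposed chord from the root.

D – G – A – C

A major 3rd down from F# is D, so the new chord is D dominant seventh suspended fourth.
D — root
G — perfect 4th
A — perfect 5th
C — minor 7th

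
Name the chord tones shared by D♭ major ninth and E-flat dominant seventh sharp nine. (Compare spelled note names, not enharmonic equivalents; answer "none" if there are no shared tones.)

D-flat – E-flat

D♭ major ninth: D-flat F A-flat C E-flat
E-flat dominant seventh sharp nine: E-flat G B-flat D-flat F-sharp
Common to both → D-flat, E-flat.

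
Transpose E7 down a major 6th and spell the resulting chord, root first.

Transposed root: E → G (major 6th down). So we spell G dominant seventh:
G — root
B — major 3rd
D — perfect 5th
F — minor 7th

G – B – D – F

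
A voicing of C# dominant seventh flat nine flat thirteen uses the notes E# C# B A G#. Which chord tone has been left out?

The full C# dominant seventh flat nine flat thirteen chord is C#, E#, G#, B, D, A.
Comparing with the voicing, the minor 9th (9th) — D — is absent.

D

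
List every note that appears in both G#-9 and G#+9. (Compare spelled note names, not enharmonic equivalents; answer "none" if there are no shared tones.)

G#, F#, A#

G#-9: G# B D# F# A#
G#+9: G# B# D## F# A#
Common to both → G#, F#, A#.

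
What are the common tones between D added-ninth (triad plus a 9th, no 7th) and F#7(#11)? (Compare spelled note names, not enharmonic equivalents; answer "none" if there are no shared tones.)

F#, E

D added-ninth = D, F#, A, E.
F#7(#11) = F#, A#, C#, E, B#.
Shared: F#, E.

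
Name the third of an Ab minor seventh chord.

Root of Ab minor seventh = A-flat. The 3rd is a minor 3rd: A-flat up a minor 3rd → C-flat.

C-flat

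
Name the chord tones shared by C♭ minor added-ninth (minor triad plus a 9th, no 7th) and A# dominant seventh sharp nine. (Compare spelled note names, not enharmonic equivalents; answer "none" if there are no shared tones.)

C♭ minor added-ninth: C-flat E-double-flat G-flat D-flat
A# dominant seventh sharp nine: A-sharp C-double-sharp E-sharp G-sharp B-double-sharp
Common to both → none.

none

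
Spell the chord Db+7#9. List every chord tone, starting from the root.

Root D♭, quality dominant seventh sharp nine sharp five:
- root: D♭
- major 3rd: F
- augmented 5th: A
- minor 7th: C♭
- augmented 9th: E

D♭, F, A, C♭, E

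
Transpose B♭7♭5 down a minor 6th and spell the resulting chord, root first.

D  F♯  A♭  C

Transposed root: B♭ → D (minor 6th down). So we spell D dominant seventh flat five:
- root: D
- major 3rd: F♯
- diminished 5th: A♭
- minor 7th: C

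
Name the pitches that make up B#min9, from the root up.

B# D# F## A# C##

Root B#, quality minor ninth:
- root: B#
- minor 3rd: D#
- perfect 5th: F##
- minor 7th: A#
- major 9th: C##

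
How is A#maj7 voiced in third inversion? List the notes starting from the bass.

In root position, A#maj7 is A#–C##–E#–G##.
Third inversion puts the seventh (G##) in the bass.

G## A# C## E#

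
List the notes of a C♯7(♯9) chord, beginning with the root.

C♯  E♯  G♯  B  D𝄪

C♯7(♯9): dominant seventh sharp nine on C♯.
Root: C♯
Major 3rd (3rd): E♯
Perfect 5th (5th): G♯
Minor 7th (7th): B
Augmented 9th (9th): D𝄪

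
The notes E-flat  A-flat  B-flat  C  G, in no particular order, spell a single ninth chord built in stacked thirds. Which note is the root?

A-flat

Stacking in thirds gives A-flat – C – E-flat – G – B-flat, so A-flat is the root — A-flat major ninth.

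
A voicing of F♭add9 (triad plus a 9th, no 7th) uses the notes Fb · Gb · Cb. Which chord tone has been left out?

Ab

F♭add9 = Fb, Ab, Cb, Gb. The voicing lacks the 3rd (major 3rd), Ab.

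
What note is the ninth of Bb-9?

C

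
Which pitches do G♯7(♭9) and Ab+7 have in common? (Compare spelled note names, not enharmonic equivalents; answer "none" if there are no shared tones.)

G♯7(♭9) = G♯, B♯, D♯, F♯, A.
Ab+7 = A♭, C, E, G♭.
Shared: none.

none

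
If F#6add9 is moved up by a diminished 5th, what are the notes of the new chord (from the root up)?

C, E, G, A, D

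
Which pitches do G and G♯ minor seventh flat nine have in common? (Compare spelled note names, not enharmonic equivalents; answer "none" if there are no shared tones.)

G: G B D
G♯ minor seventh flat nine: G# B D# F# A
Common to both → B.

B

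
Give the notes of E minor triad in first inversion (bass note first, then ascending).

G, B, E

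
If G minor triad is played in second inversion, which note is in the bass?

D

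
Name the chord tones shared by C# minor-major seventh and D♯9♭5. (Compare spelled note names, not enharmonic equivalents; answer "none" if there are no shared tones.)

C#

C# minor-major seventh = C#, E, G#, B#.
D♯9♭5 = D#, F##, A, C#, E#.
Shared: C#.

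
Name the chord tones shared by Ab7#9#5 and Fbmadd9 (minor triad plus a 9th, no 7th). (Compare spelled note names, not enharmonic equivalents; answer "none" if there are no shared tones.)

Ab7#9#5 = Ab, C, E, Gb, B.
Fbmadd9 = Fb, Abb, Cb, Gb.
Shared: Gb.

Gb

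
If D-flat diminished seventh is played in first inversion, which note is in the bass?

D-flat diminished seventh = D♭–F♭–A𝄫–C𝄫. First inversion → third in the bass = F♭.

F♭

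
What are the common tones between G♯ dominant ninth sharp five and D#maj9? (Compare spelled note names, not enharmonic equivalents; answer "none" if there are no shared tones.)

A#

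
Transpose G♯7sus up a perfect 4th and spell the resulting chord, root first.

G# up a perfect 4th → C#. New chord: C# dominant seventh suspended fourth.
- root: C#
- perfect 4th: F#
- perfect 5th: G#
- minor 7th: B

C#, F#, G#, B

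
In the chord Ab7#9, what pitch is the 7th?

Root of Ab7#9 = A♭. The 7th is a minor 7th: A♭ up a minor 7th → G♭.

G♭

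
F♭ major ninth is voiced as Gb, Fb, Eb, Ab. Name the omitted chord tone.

The full F♭ major ninth chord is Fb, Ab, Cb, Eb, Gb.
Comparing with the voicing, the perfect 5th (5th) — Cb — is absent.

Cb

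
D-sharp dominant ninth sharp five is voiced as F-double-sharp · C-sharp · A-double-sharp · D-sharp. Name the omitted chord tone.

E-sharp

The full D-sharp dominant ninth sharp five chord is D-sharp, F-double-sharp, A-double-sharp, C-sharp, E-sharp.
Comparing with the voicing, the major 9th (9th) — E-sharp — is absent.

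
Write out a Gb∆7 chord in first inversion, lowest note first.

Bb Db F Gb

Gb∆7 = Gb–Bb–Db–F; first inversion → third (Bb) lowest.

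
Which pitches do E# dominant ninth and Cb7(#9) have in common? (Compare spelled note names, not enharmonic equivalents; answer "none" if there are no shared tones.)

none

E# dominant ninth = E#, G##, B#, D#, F##.
Cb7(#9) = Cb, Eb, Gb, Bbb, D.
Shared: none.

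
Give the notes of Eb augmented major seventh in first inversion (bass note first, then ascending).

G, B, D, E-flat

In root position, Eb augmented major seventh is E-flat–G–B–D.
First inversion puts the third (G) in the bass.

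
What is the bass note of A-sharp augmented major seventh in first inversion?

C##

A-sharp augmented major seventh in root position is A#–C##–E##–G##.
First inversion places the third in the bass, which is C##.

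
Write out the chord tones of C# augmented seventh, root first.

C-sharp  E-sharp  G-double-sharp  B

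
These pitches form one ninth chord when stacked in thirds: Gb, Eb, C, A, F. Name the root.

Arranged so that each adjacent pair is a third by letter name: F – A – C – Eb – Gb.
The bottom of that stack, F, is the root (this is F dominant seventh flat nine).

F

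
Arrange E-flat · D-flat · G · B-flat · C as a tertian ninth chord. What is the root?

Arranged so that each adjacent pair is a third by letter name: C – E-flat – G – B-flat – D-flat.
The bottom of that stack, C, is the root (this is C minor seventh flat nine).

C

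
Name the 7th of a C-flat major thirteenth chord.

B-flat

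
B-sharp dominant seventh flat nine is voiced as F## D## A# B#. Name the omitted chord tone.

C#

The full B-sharp dominant seventh flat nine chord is B#, D##, F##, A#, C#.
Comparing with the voicing, the minor 9th (9th) — C# — is absent.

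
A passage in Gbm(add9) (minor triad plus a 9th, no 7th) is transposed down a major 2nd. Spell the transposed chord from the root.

Fb – Abb – Cb – Gb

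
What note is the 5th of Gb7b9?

Db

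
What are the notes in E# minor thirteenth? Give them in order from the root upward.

E♯ – G♯ – B♯ – D♯ – F𝄪 – A♯ – C𝄪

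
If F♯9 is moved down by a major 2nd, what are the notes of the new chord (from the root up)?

E G# B D F#

A major 2nd down from F# is E, so the new chord is E dominant ninth.
E — root
G# — major 3rd
B — perfect 5th
D — minor 7th
F# — major 9th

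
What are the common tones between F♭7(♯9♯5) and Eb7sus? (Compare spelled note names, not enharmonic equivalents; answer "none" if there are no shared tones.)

Ab

F♭7(♯9♯5) = Fb, Ab, C, Ebb, G.
Eb7sus = Eb, Ab, Bb, Db.
Shared: Ab.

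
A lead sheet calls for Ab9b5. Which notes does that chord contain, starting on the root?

Ab9b5: dominant ninth flat five on A♭.
Root: A♭
Major 3rd (3rd): C
Diminished 5th (5th): E𝄫
Minor 7th (7th): G♭
Major 9th (9th): B♭

A♭  C  E𝄫  G♭  B♭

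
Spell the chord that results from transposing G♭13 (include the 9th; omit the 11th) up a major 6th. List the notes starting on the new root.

Eb, G, Bb, Db, F, C

Transposed root: Gb → Eb (major 6th up). So we spell Eb dominant thirteenth:
- root: Eb
- major 3rd: G
- perfect 5th: Bb
- minor 7th: Db
- major 9th: F
- major 13th: C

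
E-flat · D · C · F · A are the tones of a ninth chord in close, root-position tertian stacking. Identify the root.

Arranged so that each adjacent pair is a third by letter name: D – F – A – C – E-flat.
The bottom of that stack, D, is the root (this is D minor seventh flat nine).

D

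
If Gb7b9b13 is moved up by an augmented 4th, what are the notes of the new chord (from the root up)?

C, E, G, Bb, Db, Ab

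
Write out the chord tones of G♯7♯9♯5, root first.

G♯7♯9♯5 is a dominant seventh sharp nine sharp five built on G♯.
G♯ — root
B♯ — major 3rd
D𝄪 — augmented 5th
F♯ — minor 7th
A𝄪 — augmented 9th

G♯, B♯, D𝄪, F♯, A𝄪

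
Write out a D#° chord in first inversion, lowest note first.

In root position, D#° is D#–F#–A.
First inversion puts the third (F#) in the bass.

F#, A, D#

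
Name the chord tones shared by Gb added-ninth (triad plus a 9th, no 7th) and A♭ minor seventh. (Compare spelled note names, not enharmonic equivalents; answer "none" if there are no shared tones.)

G-flat  A-flat

Gb added-ninth: G-flat B-flat D-flat A-flat
A♭ minor seventh: A-flat C-flat E-flat G-flat
Common to both → G-flat, A-flat.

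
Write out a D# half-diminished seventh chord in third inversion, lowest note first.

C-sharp, D-sharp, F-sharp, A

D# half-diminished seventh = D-sharp–F-sharp–A–C-sharp; third inversion → seventh (C-sharp) lowest.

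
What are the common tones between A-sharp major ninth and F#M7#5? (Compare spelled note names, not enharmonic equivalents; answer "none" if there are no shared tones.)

A#, C##, E#

A-sharp major ninth = A#, C##, E#, G##, B#.
F#M7#5 = F#, A#, C##, E#.
Shared: A#, C##, E#.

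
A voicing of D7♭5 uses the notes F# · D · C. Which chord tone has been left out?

D7♭5 = D, F#, Ab, C. The voicing lacks the 5th (diminished 5th), Ab.

Ab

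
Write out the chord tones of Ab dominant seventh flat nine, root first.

Ab dominant seventh flat nine: dominant seventh flat nine on Ab.
root → Ab
3rd (major 3rd) → C
5th (perfect 5th) → Eb
7th (minor 7th) → Gb
9th (minor 9th) → Bbb

Ab – C – Eb – Gb – Bbb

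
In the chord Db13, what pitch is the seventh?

Cb

Root of Db13 = Db. The 7th is a minor 7th: Db up a minor 7th → Cb.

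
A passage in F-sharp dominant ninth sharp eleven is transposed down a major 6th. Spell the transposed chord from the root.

A, C-sharp, E, G, B, D-sharp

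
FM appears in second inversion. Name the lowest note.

C

FM in root position is F–A–C.
Second inversion places the fifth in the bass, which is C.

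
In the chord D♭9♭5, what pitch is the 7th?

D♭9♭5 is built on Db; its 7th is a minor 7th above the root.
A seventh above D uses the letter C, and the minor 7th above Db is Cb.

Cb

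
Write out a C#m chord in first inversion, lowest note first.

E  G#  C#

C#m = C#–E–G#; first inversion → third (E) lowest.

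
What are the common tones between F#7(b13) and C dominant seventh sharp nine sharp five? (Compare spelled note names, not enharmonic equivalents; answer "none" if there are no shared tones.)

F#7(b13) = F#, A#, C#, E, D.
C dominant seventh sharp nine sharp five = C, E, G#, Bb, D#.
Shared: E.

E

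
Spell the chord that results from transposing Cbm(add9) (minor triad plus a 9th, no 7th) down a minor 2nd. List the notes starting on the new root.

Bb, Db, F, C

Transposed root: Cb → Bb (minor 2nd down). So we spell Bb minor added-ninth:
root → Bb
3rd (minor 3rd) → Db
5th (perfect 5th) → F
9th (major 9th) → C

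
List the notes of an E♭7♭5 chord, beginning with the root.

E♭, G, B𝄫, D♭

E♭7♭5 is a dominant seventh flat five built on E♭.
- root: E♭
- major 3rd: G
- diminished 5th: B𝄫
- minor 7th: D♭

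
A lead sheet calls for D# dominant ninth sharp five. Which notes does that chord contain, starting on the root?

D# dominant ninth sharp five: dominant ninth sharp five on D#.
D# — root
F## — major 3rd
A## — augmented 5th
C# — minor 7th
E# — major 9th

D# F## A## C# E#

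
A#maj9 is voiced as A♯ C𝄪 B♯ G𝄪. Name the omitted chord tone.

A#maj9 = A♯, C𝄪, E♯, G𝄪, B♯. The voicing lacks the 5th (perfect 5th), E♯.

E♯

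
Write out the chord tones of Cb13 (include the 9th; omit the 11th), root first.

Root Cb, quality dominant thirteenth:
Cb — root
Eb — major 3rd
Gb — perfect 5th
Bbb — minor 7th
Db — major 9th
Ab — major 13th

Cb Eb Gb Bbb Db Ab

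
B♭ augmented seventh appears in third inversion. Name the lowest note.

A-flat

B♭ augmented seventh = B-flat–D–F-sharp–A-flat. Third inversion → seventh in the bass = A-flat.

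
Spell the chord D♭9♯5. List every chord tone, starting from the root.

Root Db, quality dominant ninth sharp five:
Root: Db
Major 3rd (3rd): F
Augmented 5th (5th): A
Minor 7th (7th): Cb
Major 9th (9th): Eb

Db  F  A  Cb  Eb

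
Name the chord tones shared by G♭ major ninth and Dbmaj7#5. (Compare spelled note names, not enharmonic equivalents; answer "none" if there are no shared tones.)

G♭ major ninth = G♭, B♭, D♭, F, A♭.
Dbmaj7#5 = D♭, F, A, C.
Shared: D♭, F.

D♭ F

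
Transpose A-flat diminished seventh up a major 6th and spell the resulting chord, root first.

F – Ab – Cb – Ebb

A major 6th up from Ab is F, so the new chord is F diminished seventh.
- root: F
- minor 3rd: Ab
- diminished 5th: Cb
- diminished 7th: Ebb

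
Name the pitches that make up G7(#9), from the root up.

G7(#9) is a dominant seventh sharp nine built on G.
root → G
3rd (major 3rd) → B
5th (perfect 5th) → D
7th (minor 7th) → F
9th (augmented 9th) → A#

G B D F A#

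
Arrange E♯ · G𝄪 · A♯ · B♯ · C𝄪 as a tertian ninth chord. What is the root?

A♯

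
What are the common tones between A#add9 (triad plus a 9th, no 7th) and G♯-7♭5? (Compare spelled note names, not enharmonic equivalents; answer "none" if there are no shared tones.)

none

A#add9: A# C## E# B#
G♯-7♭5: G# B D F#
Common to both → none.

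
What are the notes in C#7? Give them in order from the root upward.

C♯, E♯, G♯, B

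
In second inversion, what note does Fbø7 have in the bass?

Fbø7 in root position is Fb–Abb–Cbb–Ebb.
Second inversion places the fifth in the bass, which is Cbb.

Cbb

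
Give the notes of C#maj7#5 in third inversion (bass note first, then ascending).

B# C# E# G##

In root position, C#maj7#5 is C#–E#–G##–B#.
Third inversion puts the seventh (B#) in the bass.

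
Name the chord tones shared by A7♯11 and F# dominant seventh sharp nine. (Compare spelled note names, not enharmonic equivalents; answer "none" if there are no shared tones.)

C#, E

A7♯11 = A, C#, E, G, D#.
F# dominant seventh sharp nine = F#, A#, C#, E, G##.
Shared: C#, E.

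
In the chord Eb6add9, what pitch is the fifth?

Bb

Eb6add9 is built on Eb; its 5th is a perfect 5th above the root.
A fifth above E uses the letter B, and the perfect 5th above Eb is Bb.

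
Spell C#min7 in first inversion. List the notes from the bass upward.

In root position, C#min7 is C#–E–G#–B.
First inversion puts the third (E) in the bass.

E, G#, B, C#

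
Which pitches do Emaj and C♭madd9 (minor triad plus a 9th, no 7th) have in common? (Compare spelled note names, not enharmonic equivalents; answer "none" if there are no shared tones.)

Emaj = E, G#, B.
C♭madd9 = Cb, Ebb, Gb, Db.
Shared: none.

none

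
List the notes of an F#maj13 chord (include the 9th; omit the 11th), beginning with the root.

F# – A# – C# – E# – G# – D#

F#maj13: major thirteenth on F#.
root → F#
3rd (major 3rd) → A#
5th (perfect 5th) → C#
7th (major 7th) → E#
9th (major 9th) → G#
13th (major 13th) → D#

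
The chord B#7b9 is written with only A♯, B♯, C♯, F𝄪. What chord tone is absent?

D𝄪

B#7b9 = B♯, D𝄪, F𝄪, A♯, C♯. The voicing lacks the 3rd (major 3rd), D𝄪.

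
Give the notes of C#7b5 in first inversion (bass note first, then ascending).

C#7b5 = C#–E#–G–B; first inversion → third (E#) lowest.

E#, G, B, C#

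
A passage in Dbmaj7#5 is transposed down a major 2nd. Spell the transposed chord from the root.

C♭, E♭, G, B♭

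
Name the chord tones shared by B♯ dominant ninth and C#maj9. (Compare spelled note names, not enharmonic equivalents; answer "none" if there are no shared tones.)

B♯ dominant ninth = B#, D##, F##, A#, C##.
C#maj9 = C#, E#, G#, B#, D#.
Shared: B#.

B#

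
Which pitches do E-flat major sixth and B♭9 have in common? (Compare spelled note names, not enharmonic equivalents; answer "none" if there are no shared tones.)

E-flat major sixth = Eb, G, Bb, C.
B♭9 = Bb, D, F, Ab, C.
Shared: Bb, C.

Bb  C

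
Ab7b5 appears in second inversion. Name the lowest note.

E𝄫

Ab7b5 in root position is A♭–C–E𝄫–G♭.
Second inversion places the fifth in the bass, which is E𝄫.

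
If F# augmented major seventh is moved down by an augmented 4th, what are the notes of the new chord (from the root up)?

C  E  G♯  B

F♯ down an augmented 4th → C. New chord: C augmented major seventh.
root → C
3rd (major 3rd) → E
5th (augmented 5th) → G♯
7th (major 7th) → B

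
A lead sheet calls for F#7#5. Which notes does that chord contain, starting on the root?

F# A# C## E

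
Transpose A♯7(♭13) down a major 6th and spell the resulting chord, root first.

C♯ E♯ G♯ B A

A major 6th down from A♯ is C♯, so the new chord is C♯ dominant seventh flat thirteen.
Root: C♯
Major 3rd (3rd): E♯
Perfect 5th (5th): G♯
Minor 7th (7th): B
Minor 13th (13th): A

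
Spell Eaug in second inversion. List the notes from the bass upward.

In root position, Eaug is E–G♯–B♯.
Second inversion puts the fifth (B♯) in the bass.

B♯  E  G♯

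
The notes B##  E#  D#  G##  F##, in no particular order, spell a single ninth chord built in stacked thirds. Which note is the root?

E#

Arranged so that each adjacent pair is a third by letter name: E# – G## – B## – D# – F##.
The bottom of that stack, E#, is the root (this is E# dominant ninth sharp five).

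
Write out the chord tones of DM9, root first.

D  F♯  A  C♯  E

DM9: major ninth on D.
D — root
F♯ — major 3rd
A — perfect 5th
C♯ — major 7th
E — major 9th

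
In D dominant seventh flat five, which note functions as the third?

F#

D dominant seventh flat five is built on D; its 3rd is a major 3rd above the root.
A third above D uses the letter F, and the major 3rd above D is F#.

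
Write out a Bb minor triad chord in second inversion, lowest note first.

F Bb Db

In root position, Bb minor triad is Bb–Db–F.
Second inversion puts the fifth (F) in the bass.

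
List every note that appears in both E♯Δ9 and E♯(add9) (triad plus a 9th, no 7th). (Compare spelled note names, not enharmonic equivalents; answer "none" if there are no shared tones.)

E♯Δ9: E# G## B# D## F##
E♯(add9): E# G## B# F##
Common to both → E#, G##, B#, F##.

E# – G## – B# – F##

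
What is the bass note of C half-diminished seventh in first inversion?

C half-diminished seventh = C–E-flat–G-flat–B-flat. First inversion → third in the bass = E-flat.

E-flat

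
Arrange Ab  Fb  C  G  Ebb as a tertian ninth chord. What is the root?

Fb

Arranged so that each adjacent pair is a third by letter name: Fb – Ab – C – Ebb – G.
The bottom of that stack, Fb, is the root (this is Fb dominant seventh sharp nine sharp five).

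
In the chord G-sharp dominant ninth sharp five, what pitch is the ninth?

Root of G-sharp dominant ninth sharp five = G-sharp. The 9th is a major 9th: G-sharp up a major 9th → A-sharp.

A-sharp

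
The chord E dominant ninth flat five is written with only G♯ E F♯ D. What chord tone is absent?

B♭

The full E dominant ninth flat five chord is E, G♯, B♭, D, F♯.
Comparing with the voicing, the diminished 5th (5th) — B♭ — is absent.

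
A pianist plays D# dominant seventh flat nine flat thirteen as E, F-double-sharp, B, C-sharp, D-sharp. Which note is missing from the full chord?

A-sharp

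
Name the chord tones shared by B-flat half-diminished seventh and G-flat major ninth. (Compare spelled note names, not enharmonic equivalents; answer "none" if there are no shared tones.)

B-flat half-diminished seventh = B-flat, D-flat, F-flat, A-flat.
G-flat major ninth = G-flat, B-flat, D-flat, F, A-flat.
Shared: B-flat, D-flat, A-flat.

B-flat, D-flat, A-flat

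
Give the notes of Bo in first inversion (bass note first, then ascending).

D, F, B

Bo = B–D–F; first inversion → third (D) lowest.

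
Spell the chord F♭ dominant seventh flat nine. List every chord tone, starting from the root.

F♭ dominant seventh flat nine is a dominant seventh flat nine built on F-flat.
F-flat — root
A-flat — major 3rd
C-flat — perfect 5th
E-double-flat — minor 7th
G-double-flat — minor 9th

F-flat, A-flat, C-flat, E-double-flat, G-double-flat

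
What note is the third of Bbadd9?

D

Bbadd9 is built on Bb; its 3rd is a major 3rd above the root.
A third above B uses the letter D, and the major 3rd above Bb is D.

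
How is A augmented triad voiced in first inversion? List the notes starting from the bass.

C#  E#  A

In root position, A augmented triad is A–C#–E#.
First inversion puts the third (C#) in the bass.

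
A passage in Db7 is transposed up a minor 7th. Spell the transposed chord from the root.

Transposed root: Db → Cb (minor 7th up). So we spell Cb dominant seventh:
Cb — root
Eb — major 3rd
Gb — perfect 5th
Bbb — minor 7th

Cb – Eb – Gb – Bbb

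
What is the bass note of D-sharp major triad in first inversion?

F##

D-sharp major triad in root position is D#–F##–A#.
First inversion places the third in the bass, which is F##.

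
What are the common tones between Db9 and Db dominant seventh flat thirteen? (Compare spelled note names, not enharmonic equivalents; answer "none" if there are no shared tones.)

Db, F, Ab, Cb

Db9 = Db, F, Ab, Cb, Eb.
Db dominant seventh flat thirteen = Db, F, Ab, Cb, Bbb.
Shared: Db, F, Ab, Cb.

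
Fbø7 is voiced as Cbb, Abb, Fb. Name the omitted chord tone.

Fbø7 = Fb, Abb, Cbb, Ebb. The voicing lacks the 7th (minor 7th), Ebb.

Ebb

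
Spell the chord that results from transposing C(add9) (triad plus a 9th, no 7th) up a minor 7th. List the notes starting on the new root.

Bb, D, F, C

C up a minor 7th → Bb. New chord: Bb added-ninth.
root → Bb
3rd (major 3rd) → D
5th (perfect 5th) → F
9th (major 9th) → C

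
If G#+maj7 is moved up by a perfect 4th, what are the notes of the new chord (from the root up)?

C#, E#, G##, B#

Transposed root: G# → C# (perfect 4th up). So we spell C# augmented major seventh:
- root: C#
- major 3rd: E#
- augmented 5th: G##
- major 7th: B#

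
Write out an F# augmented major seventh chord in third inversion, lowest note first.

E#  F#  A#  C##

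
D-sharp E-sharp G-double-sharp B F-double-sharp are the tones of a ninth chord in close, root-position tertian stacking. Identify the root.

E-sharp

Arranged so that each adjacent pair is a third by letter name: E-sharp – G-double-sharp – B – D-sharp – F-double-sharp.
The bottom of that stack, E-sharp, is the root (this is E-sharp dominant ninth flat five).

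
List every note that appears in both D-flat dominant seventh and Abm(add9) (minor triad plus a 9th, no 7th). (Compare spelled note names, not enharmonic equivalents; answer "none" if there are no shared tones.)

Ab, Cb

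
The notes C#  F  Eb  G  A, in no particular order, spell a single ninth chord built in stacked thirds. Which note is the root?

Stacking in thirds gives F – A – C# – Eb – G, so F is the root — F dominant ninth sharp five.

F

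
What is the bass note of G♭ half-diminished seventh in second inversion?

Dbb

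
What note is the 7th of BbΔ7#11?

A

Root of BbΔ7#11 = Bb. The 7th is a major 7th: Bb up a major 7th → A.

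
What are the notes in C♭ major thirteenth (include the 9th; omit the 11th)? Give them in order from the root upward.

Root Cb, quality major thirteenth:
- root: Cb
- major 3rd: Eb
- perfect 5th: Gb
- major 7th: Bb
- major 9th: Db
- major 13th: Ab

Cb Eb Gb Bb Db Ab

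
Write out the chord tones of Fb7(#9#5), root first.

F♭, A♭, C, E𝄫, G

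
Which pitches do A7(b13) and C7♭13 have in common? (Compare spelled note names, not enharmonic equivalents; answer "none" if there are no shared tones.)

E, G

A7(b13) = A, C#, E, G, F.
C7♭13 = C, E, G, Bb, Ab.
Shared: E, G.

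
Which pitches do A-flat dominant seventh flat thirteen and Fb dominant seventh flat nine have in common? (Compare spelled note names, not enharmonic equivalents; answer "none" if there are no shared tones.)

A-flat, F-flat

A-flat dominant seventh flat thirteen: A-flat C E-flat G-flat F-flat
Fb dominant seventh flat nine: F-flat A-flat C-flat E-double-flat G-double-flat
Common to both → A-flat, F-flat.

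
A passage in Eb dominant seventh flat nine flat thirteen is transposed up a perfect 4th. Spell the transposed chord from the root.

Ab  C  Eb  Gb  Bbb  Fb

A perfect 4th up from Eb is Ab, so the new chord is Ab dominant seventh flat nine flat thirteen.
Root: Ab
Major 3rd (3rd): C
Perfect 5th (5th): Eb
Minor 7th (7th): Gb
Minor 9th (9th): Bbb
Minor 13th (13th): Fb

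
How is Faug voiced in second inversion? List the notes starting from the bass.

C♯ – F – A

In root position, Faug is F–A–C♯.
Second inversion puts the fifth (C♯) in the bass.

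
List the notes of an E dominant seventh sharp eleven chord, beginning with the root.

E  G-sharp  B  D  A-sharp

E dominant seventh sharp eleven: dominant seventh sharp eleven on E.
E — root
G-sharp — major 3rd
B — perfect 5th
D — minor 7th
A-sharp — augmented 11th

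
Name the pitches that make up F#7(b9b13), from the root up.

F# A# C# E G D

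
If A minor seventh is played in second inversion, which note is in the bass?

A minor seventh = A–C–E–G. Second inversion → fifth in the bass = E.

E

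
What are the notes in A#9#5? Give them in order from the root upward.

Root A#, quality dominant ninth sharp five:
A# — root
C## — major 3rd
E## — augmented 5th
G# — minor 7th
B# — major 9th

A# – C## – E## – G# – B#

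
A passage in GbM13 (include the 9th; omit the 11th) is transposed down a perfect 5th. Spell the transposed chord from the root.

Gb down a perfect 5th → Cb. New chord: Cb major thirteenth.
Root: Cb
Major 3rd (3rd): Eb
Perfect 5th (5th): Gb
Major 7th (7th): Bb
Major 9th (9th): Db
Major 13th (13th): Ab

Cb Eb Gb Bb Db Ab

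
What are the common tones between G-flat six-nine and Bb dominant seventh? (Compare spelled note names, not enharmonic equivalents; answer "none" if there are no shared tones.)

B-flat  A-flat

G-flat six-nine = G-flat, B-flat, D-flat, E-flat, A-flat.
Bb dominant seventh = B-flat, D, F, A-flat.
Shared: B-flat, A-flat.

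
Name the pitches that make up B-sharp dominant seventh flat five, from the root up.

B-sharp dominant seventh flat five is a dominant seventh flat five built on B-sharp.
B-sharp — root
D-double-sharp — major 3rd
F-sharp — diminished 5th
A-sharp — minor 7th

B-sharp D-double-sharp F-sharp A-sharp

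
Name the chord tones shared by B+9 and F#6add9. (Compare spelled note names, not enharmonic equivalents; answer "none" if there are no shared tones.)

B+9 = B, D♯, F𝄪, A, C♯.
F#6add9 = F♯, A♯, C♯, D♯, G♯.
Shared: D♯, C♯.

D♯, C♯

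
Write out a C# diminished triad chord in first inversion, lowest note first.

In root position, C# diminished triad is C-sharp–E–G.
First inversion puts the third (E) in the bass.

E, G, C-sharp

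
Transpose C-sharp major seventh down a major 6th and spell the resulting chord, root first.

C-sharp down a major 6th → E. New chord: E major seventh.
Root: E
Major 3rd (3rd): G-sharp
Perfect 5th (5th): B
Major 7th (7th): D-sharp

E – G-sharp – B – D-sharp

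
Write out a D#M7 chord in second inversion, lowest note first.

In root position, D#M7 is D♯–F𝄪–A♯–C𝄪.
Second inversion puts the fifth (A♯) in the bass.

A♯ – C𝄪 – D♯ – F𝄪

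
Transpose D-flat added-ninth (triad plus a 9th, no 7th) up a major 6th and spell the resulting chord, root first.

A major 6th up from D-flat is B-flat, so the new chord is B-flat added-ninth.
root → B-flat
3rd (major 3rd) → D
5th (perfect 5th) → F
9th (major 9th) → C

B-flat – D – F – C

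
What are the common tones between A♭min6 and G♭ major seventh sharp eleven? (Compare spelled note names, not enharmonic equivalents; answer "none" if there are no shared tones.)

F

A♭min6: Ab Cb Eb F
G♭ major seventh sharp eleven: Gb Bb Db F C
Common to both → F.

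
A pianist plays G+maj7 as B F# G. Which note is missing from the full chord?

D#

G+maj7 = G, B, D#, F#. The voicing lacks the 5th (augmented 5th), D#.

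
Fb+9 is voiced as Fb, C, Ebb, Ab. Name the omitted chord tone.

Gb

The full Fb+9 chord is Fb, Ab, C, Ebb, Gb.
Comparing with the voicing, the major 9th (9th) — Gb — is absent.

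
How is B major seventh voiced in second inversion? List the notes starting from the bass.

F# A# B D#

In root position, B major seventh is B–D#–F#–A#.
Second inversion puts the fifth (F#) in the bass.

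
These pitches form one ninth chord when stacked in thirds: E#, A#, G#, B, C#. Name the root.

A#

Arranged so that each adjacent pair is a third by letter name: A# – C# – E# – G# – B.
The bottom of that stack, A#, is the root (this is A# minor seventh flat nine).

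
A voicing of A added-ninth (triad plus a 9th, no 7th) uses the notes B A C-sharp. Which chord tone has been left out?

E

A added-ninth = A, C-sharp, E, B. The voicing lacks the 5th (perfect 5th), E.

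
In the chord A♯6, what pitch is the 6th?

F##

Root of A♯6 = A#. The 6th is a major 6th: A# up a major 6th → F##.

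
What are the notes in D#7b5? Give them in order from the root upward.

Root D#, quality dominant seventh flat five:
D# — root
F## — major 3rd
A — diminished 5th
C# — minor 7th

D#, F##, A, C#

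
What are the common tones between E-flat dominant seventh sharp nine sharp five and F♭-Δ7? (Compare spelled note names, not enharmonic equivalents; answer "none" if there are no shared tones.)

Eb

E-flat dominant seventh sharp nine sharp five = Eb, G, B, Db, F#.
F♭-Δ7 = Fb, Abb, Cb, Eb.
Shared: Eb.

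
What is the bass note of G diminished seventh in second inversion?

G diminished seventh = G–Bb–Db–Fb. Second inversion → fifth in the bass = Db.

Db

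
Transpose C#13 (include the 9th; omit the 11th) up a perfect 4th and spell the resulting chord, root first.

Transposed root: C♯ → F♯ (perfect 4th up). So we spell F♯ dominant thirteenth:
F♯ — root
A♯ — major 3rd
C♯ — perfect 5th
E — minor 7th
G♯ — major 9th
D♯ — major 13th

F♯, A♯, C♯, E, G♯, D♯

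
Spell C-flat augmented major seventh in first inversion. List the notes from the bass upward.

E-flat, G, B-flat, C-flat

C-flat augmented major seventh = C-flat–E-flat–G–B-flat; first inversion → third (E-flat) lowest.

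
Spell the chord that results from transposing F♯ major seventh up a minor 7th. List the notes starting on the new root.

E – G-sharp – B – D-sharp

Transposed root: F-sharp → E (minor 7th up). So we spell E major seventh:
root → E
3rd (major 3rd) → G-sharp
5th (perfect 5th) → B
7th (major 7th) → D-sharp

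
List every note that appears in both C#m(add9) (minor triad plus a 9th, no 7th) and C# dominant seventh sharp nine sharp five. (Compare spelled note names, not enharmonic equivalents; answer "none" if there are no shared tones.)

C#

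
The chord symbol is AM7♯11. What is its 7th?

G♯

Root of AM7♯11 = A. The 7th is a major 7th: A up a major 7th → G♯.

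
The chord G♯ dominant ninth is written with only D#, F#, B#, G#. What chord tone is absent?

The full G♯ dominant ninth chord is G#, B#, D#, F#, A#.
Comparing with the voicing, the major 9th (9th) — A# — is absent.

A#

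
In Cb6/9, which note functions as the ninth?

Cb6/9 is built on C♭; its 9th is a major 9th above the root.
A second above C uses the letter D, and the major 9th above C♭ is D♭.

D♭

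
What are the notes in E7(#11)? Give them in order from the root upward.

E G♯ B D A♯

E7(#11) is a dominant seventh sharp eleven built on E.
Root: E
Major 3rd (3rd): G♯
Perfect 5th (5th): B
Minor 7th (7th): D
Augmented 11th (11th): A♯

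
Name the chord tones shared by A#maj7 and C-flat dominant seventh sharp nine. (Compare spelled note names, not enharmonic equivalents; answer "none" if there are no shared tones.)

none

A#maj7: A# C## E# G##
C-flat dominant seventh sharp nine: Cb Eb Gb Bbb D
Common to both → none.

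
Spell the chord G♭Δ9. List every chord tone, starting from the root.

Root Gb, quality major ninth:
- root: Gb
- major 3rd: Bb
- perfect 5th: Db
- major 7th: F
- major 9th: Ab

Gb, Bb, Db, F, Ab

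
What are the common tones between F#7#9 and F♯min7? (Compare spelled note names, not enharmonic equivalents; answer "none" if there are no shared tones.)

F♯, C♯, E

F#7#9 = F♯, A♯, C♯, E, G𝄪.
F♯min7 = F♯, A, C♯, E.
Shared: F♯, C♯, E.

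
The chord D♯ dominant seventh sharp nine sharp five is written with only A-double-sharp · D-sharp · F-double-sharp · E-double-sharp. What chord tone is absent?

D♯ dominant seventh sharp nine sharp five = D-sharp, F-double-sharp, A-double-sharp, C-sharp, E-double-sharp. The voicing lacks the 7th (minor 7th), C-sharp.

C-sharp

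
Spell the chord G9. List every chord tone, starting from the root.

G9: dominant ninth on G.
- root: G
- major 3rd: B
- perfect 5th: D
- minor 7th: F
- major 9th: A

G, B, D, F, A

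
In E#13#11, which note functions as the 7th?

E#13#11 is built on E#; its 7th is a minor 7th above the root.
A seventh above E uses the letter D, and the minor 7th above E# is D#.

D#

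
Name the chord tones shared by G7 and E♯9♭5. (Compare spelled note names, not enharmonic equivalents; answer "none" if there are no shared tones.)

G7 = G, B, D, F.
E♯9♭5 = E#, G##, B, D#, F##.
Shared: B.

B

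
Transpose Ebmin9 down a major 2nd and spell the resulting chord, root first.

Transposed root: E♭ → D♭ (major 2nd down). So we spell D♭ minor ninth:
Root: D♭
Minor 3rd (3rd): F♭
Perfect 5th (5th): A♭
Minor 7th (7th): C♭
Major 9th (9th): E♭

D♭ – F♭ – A♭ – C♭ – E♭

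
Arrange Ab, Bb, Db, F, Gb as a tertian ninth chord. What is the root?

Arranged so that each adjacent pair is a third by letter name: Gb – Bb – Db – F – Ab.
The bottom of that stack, Gb, is the root (this is Gb major ninth).

Gb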